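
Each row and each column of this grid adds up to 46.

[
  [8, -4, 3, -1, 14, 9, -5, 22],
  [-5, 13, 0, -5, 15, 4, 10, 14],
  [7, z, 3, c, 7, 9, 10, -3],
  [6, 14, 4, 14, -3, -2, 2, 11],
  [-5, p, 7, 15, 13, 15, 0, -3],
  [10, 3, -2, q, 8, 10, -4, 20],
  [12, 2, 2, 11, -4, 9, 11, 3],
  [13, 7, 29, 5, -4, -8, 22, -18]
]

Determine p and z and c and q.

p = 4, z = 7, c = 6, q = 1

Row 6: 10 + 3 − 2 + 8 + 10 − 4 + 20 = 45, so its missing entry is 46 − 45 = 1.
Column 4: -1 − 5 + 14 + 15 + 1 + 11 + 5 = 40, so its missing entry is 46 − 40 = 6.
Row 5: -5 + 7 + 15 + 13 + 15 + 0 − 3 = 42, so its missing entry is 46 − 42 = 4.
Row 3: 7 + 3 + 6 + 7 + 9 + 10 − 3 = 39, so its missing entry is 46 − 39 = 7.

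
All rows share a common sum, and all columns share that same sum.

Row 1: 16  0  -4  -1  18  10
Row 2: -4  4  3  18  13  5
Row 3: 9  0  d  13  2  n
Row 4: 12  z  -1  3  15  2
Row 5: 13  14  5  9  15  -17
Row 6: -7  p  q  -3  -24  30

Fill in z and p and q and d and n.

Rows 1 and 2 both sum to 39, so that's the common total.
Row 4: 12 − 1 + 3 + 15 + 2 = 31, so its missing entry is 39 − 31 = 8.
Column 2: 0 + 4 + 0 + 8 + 14 = 26, so its missing entry is 39 − 26 = 13.
Column 6: 10 + 5 + 2 − 17 + 30 = 30, so its missing entry is 39 − 30 = 9.
Row 3: 9 + 0 + 13 + 2 + 9 = 33, so its missing entry is 39 − 33 = 6.
Row 6: -7 + 13 − 3 − 24 + 30 = 9, so its missing entry is 39 − 9 = 30.

z = 8, p = 13, q = 30, d = 6, n = 9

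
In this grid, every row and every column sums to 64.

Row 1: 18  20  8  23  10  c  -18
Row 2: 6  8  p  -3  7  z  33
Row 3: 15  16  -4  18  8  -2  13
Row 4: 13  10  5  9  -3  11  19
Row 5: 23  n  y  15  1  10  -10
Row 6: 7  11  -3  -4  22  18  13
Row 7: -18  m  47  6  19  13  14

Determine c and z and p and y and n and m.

Row 7 has -18 + 47 + 6 + 19 + 13 + 14 = 81; the blank must be 64 − 81 = -17.
Row 1 has 18 + 20 + 8 + 23 + 10 − 18 = 61; the blank must be 64 − 61 = 3.
Column 6 has 3 − 2 + 11 + 10 + 18 + 13 = 53; the blank must be 64 − 53 = 11.
Row 2 has 6 + 8 − 3 + 7 + 11 + 33 = 62; the blank must be 64 − 62 = 2.
Column 3 has 8 + 2 − 4 + 5 − 3 + 47 = 55; the blank must be 64 − 55 = 9.
Row 5 has 23 + 9 + 15 + 1 + 10 − 10 = 48; the blank must be 64 − 48 = 16.

c = 3, z = 11, p = 2, y = 9, n = 16, m = -17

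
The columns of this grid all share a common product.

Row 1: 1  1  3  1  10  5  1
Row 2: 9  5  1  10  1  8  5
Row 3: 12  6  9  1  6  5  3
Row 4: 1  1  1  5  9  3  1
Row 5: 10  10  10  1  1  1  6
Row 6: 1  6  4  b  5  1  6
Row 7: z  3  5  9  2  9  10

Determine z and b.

Columns 2 and 6 each multiply to 5400, so every column has product 5400.
Column 1: 1×9×12×1×10×1 = 1080, so the missing entry is 5400 ÷ 1080 = 5.
Column 4: 1×10×1×5×1×9 = 450, so the missing entry is 5400 ÷ 450 = 12.

z = 5, b = 12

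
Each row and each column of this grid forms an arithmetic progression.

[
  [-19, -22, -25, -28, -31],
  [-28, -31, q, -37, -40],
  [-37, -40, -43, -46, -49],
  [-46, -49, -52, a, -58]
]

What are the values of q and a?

Along each row the entries change by -3 per step; down each column they change by -9.
Row 2: from -28 at column 1, stepping by -3 to column 3 gives -34.
Row 4: from -46 at column 1, stepping by -3 to column 4 gives -55.

q = -34, a = -55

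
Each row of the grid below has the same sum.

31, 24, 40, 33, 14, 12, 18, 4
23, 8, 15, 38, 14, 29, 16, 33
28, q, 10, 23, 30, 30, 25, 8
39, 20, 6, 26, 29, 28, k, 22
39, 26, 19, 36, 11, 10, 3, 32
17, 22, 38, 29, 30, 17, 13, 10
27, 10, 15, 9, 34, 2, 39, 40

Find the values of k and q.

Row 2 sums to 176 and so does row 6; that's the common total.
In row 4 the known cells total 170, leaving 176 − 170 = 6.
In row 3 the known cells total 154, leaving 176 − 154 = 22.

k = 6, q = 22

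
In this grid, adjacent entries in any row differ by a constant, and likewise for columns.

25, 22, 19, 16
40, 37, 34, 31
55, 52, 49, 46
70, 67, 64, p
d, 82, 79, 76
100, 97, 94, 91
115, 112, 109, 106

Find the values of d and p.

Along each row the entries change by -3 per step; down each column they change by 15.
Row 5: from 82 at column 2, stepping by -3 to column 1 gives 85.
Row 4: from 70 at column 1, stepping by -3 to column 4 gives 61.

d = 85, p = 61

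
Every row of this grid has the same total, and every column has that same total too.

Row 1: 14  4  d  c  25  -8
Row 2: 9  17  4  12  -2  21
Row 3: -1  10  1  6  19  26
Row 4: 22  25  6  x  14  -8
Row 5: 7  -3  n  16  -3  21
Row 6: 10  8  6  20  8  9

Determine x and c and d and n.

x = 2, c = 5, d = 21, n = 23

Rows 2 and 3 both sum to 61, so that's the common total.
The known cells in row 4 total 59, leaving 61 − 59 = 2 for the blank.
The known cells in row 5 total 38, leaving 61 − 38 = 23 for the blank.
The known cells in column 3 total 40, leaving 61 − 40 = 21 for the blank.
The known cells in row 1 total 56, leaving 61 − 56 = 5 for the blank.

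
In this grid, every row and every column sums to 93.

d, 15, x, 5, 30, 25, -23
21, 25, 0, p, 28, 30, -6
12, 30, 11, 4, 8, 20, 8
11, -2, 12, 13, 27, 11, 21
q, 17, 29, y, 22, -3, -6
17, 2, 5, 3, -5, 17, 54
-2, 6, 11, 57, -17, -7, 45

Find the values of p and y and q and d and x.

p = -5, y = 16, q = 18, d = 16, x = 25

Column 3 has 0 + 11 + 12 + 29 + 5 + 11 = 68; the blank must be 93 − 68 = 25.
Row 1 has 15 + 25 + 5 + 30 + 25 − 23 = 77; the blank must be 93 − 77 = 16.
Column 1 has 16 + 21 + 12 + 11 + 17 − 2 = 75; the blank must be 93 − 75 = 18.
Row 5 has 18 + 17 + 29 + 22 − 3 − 6 = 77; the blank must be 93 − 77 = 16.
Row 2 has 21 + 25 + 0 + 28 + 30 − 6 = 98; the blank must be 93 − 98 = -5.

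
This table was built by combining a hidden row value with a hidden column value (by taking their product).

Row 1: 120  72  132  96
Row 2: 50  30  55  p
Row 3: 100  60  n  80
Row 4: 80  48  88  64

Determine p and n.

Each row is a constant multiple of every other row — this is a multiplication table with the headers hidden.
Row 2 is 50/120 = 5/12 times row 1, so its entry in column 4 is 96 × 5/12 = 40.
Row 3 is 100/120 = 5/6 times row 1, so its entry in column 3 is 132 × 5/6 = 110.

p = 40, n = 110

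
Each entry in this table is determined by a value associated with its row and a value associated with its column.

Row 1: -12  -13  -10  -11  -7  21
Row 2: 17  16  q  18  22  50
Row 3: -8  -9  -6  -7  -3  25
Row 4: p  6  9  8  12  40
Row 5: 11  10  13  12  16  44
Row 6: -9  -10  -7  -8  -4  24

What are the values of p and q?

p = 7, q = 19

The difference between any two rows is the same in every column — this is an addition table with the headers hidden.
Row 4 minus row 1 is 6 − (-13) = 19, so its entry in column 1 is -12 + 19 = 7.
Row 2 minus row 1 is 16 − (-13) = 29, so its entry in column 3 is -10 + 29 = 19.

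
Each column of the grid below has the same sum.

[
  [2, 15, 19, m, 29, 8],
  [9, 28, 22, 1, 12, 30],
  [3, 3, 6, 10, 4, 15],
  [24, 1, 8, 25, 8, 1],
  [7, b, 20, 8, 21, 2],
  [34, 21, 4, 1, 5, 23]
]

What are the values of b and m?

Column 1 sums to 79 and so does column 5; that's the common total.
In column 2 the known cells total 68, leaving 79 − 68 = 11.
In column 4 the known cells total 45, leaving 79 − 45 = 34.

b = 11, m = 34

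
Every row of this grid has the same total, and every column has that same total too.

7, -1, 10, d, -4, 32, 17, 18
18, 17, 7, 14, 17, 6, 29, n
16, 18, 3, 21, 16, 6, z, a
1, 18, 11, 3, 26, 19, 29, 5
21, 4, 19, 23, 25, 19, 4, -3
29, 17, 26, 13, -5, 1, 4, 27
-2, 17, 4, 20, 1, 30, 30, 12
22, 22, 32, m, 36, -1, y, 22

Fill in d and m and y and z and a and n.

d = 33, m = -15, y = -6, z = 5, a = 27, n = 4

Rows 4 and 5 both sum to 112, so that's the common total.
The known cells in row 1 total 79, leaving 112 − 79 = 33 for the blank.
The known cells in column 4 total 127, leaving 112 − 127 = -15 for the blank.
The known cells in row 2 total 108, leaving 112 − 108 = 4 for the blank.
The known cells in column 8 total 85, leaving 112 − 85 = 27 for the blank.
The known cells in row 8 total 118, leaving 112 − 118 = -6 for the blank.
The known cells in row 3 total 107, leaving 112 − 107 = 5 for the blank.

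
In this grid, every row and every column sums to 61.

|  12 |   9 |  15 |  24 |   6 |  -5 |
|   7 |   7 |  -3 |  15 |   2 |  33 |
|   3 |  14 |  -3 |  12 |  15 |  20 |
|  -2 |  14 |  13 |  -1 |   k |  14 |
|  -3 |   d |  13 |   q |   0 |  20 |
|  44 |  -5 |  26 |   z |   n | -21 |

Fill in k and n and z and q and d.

Row 4 has -2 + 14 + 13 − 1 + 14 = 38; the blank must be 61 − 38 = 23.
Column 5 has 6 + 2 + 15 + 23 + 0 = 46; the blank must be 61 − 46 = 15.
Row 6 has 44 − 5 + 26 + 15 − 21 = 59; the blank must be 61 − 59 = 2.
Column 4 has 24 + 15 + 12 − 1 + 2 = 52; the blank must be 61 − 52 = 9.
Row 5 has -3 + 13 + 9 + 0 + 20 = 39; the blank must be 61 − 39 = 22.

k = 23, n = 15, z = 2, q = 9, d = 22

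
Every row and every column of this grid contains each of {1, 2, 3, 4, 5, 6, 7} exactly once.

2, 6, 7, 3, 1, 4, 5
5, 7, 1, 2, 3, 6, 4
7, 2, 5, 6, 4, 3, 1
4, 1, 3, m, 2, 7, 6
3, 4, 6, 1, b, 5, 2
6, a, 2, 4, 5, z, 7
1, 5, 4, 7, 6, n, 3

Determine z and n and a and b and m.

z = 1, n = 2, a = 3, b = 7, m = 5

Cell (5,5): row 5 already has {1, 2, 3, 4, 5, 6} → 7.
At (row 7, col 6): row 7 already has {1, 3, 4, 5, 6, 7}, so the value is 2.
At (row 6, col 6): column 6 already has {2, 3, 4, 5, 6, 7}, so the value is 1.
Cell (6,2): row 6 already has {1, 2, 4, 5, 6, 7} → 3.
At (row 4, col 4): row 4 already has {1, 2, 3, 4, 6, 7}, so the value is 5.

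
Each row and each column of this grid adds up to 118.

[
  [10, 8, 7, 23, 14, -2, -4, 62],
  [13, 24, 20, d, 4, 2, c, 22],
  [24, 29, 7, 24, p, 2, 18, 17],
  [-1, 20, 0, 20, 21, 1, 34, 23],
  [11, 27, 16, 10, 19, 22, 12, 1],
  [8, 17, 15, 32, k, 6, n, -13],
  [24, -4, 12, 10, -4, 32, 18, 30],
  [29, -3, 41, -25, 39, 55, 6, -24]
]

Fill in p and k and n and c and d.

p = -3, k = 28, n = 25, c = 9, d = 24

Row 3 has 24 + 29 + 7 + 24 + 2 + 18 + 17 = 121; the blank must be 118 − 121 = -3.
Column 5 has 14 + 4 − 3 + 21 + 19 − 4 + 39 = 90; the blank must be 118 − 90 = 28.
Row 6 has 8 + 17 + 15 + 32 + 28 + 6 − 13 = 93; the blank must be 118 − 93 = 25.
Column 7 has -4 + 18 + 34 + 12 + 25 + 18 + 6 = 109; the blank must be 118 − 109 = 9.
Row 2 has 13 + 24 + 20 + 4 + 2 + 9 + 22 = 94; the blank must be 118 − 94 = 24.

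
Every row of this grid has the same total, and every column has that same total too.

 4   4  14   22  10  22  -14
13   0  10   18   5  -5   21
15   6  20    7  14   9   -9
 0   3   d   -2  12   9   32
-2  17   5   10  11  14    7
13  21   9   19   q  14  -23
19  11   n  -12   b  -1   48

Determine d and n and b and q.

d = 8, n = -4, b = 1, q = 9

Rows 1 and 2 both sum to 62, so that's the common total.
Row 4: 0 + 3 − 2 + 12 + 9 + 32 = 54, so its missing entry is 62 − 54 = 8.
Row 6: 13 + 21 + 9 + 19 + 14 − 23 = 53, so its missing entry is 62 − 53 = 9.
Column 3: 14 + 10 + 20 + 8 + 5 + 9 = 66, so its missing entry is 62 − 66 = -4.
Row 7: 19 + 11 − 4 − 12 − 1 + 48 = 61, so its missing entry is 62 − 61 = 1.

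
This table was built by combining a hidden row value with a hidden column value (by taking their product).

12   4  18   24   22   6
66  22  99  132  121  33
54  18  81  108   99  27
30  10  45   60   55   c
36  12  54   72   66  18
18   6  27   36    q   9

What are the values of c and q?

c = 15, q = 33

Each row is a constant multiple of every other row — this is a multiplication table with the headers hidden.
Row 4 is 60/24 = 5/2 times row 1, so its entry in column 6 is 6 × 5/2 = 15.
Row 6 is 36/24 = 3/2 times row 1, so its entry in column 5 is 22 × 3/2 = 33.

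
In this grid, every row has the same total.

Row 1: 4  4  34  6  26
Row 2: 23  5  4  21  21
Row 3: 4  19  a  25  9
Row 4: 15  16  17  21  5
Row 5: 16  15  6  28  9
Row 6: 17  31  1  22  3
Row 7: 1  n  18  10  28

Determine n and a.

Rows 1 and 2 both add up to 74, so every row sums to 74.
Row 7: 1 + 18 + 10 + 28 = 57, so the missing entry is 74 − 57 = 17.
Row 3: 4 + 19 + 25 + 9 = 57, so the missing entry is 74 − 57 = 17.

n = 17, a = 17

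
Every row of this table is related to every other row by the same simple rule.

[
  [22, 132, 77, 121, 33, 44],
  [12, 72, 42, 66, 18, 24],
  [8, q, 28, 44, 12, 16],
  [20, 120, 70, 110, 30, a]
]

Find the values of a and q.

Each row is a constant multiple of every other row — this is a multiplication table with the headers hidden.
Row 4 is 20/22 = 10/11 times row 1, so its entry in column 6 is 44 × 10/11 = 40.
Row 3 is 8/22 = 4/11 times row 1, so its entry in column 2 is 132 × 4/11 = 48.

a = 40, q = 48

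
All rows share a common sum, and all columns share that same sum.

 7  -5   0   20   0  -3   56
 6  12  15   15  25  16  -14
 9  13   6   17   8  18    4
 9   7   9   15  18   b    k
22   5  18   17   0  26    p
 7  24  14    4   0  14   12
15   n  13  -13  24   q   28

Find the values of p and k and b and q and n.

Rows 1 and 2 both sum to 75, so that's the common total.
Column 2 has -5 + 12 + 13 + 7 + 5 + 24 = 56; the blank must be 75 − 56 = 19.
Row 7 has 15 + 19 + 13 − 13 + 24 + 28 = 86; the blank must be 75 − 86 = -11.
Row 5 has 22 + 5 + 18 + 17 + 0 + 26 = 88; the blank must be 75 − 88 = -13.
Column 7 has 56 − 14 + 4 − 13 + 12 + 28 = 73; the blank must be 75 − 73 = 2.
Row 4 has 9 + 7 + 9 + 15 + 18 + 2 = 60; the blank must be 75 − 60 = 15.

p = -13, k = 2, b = 15, q = -11, n = 19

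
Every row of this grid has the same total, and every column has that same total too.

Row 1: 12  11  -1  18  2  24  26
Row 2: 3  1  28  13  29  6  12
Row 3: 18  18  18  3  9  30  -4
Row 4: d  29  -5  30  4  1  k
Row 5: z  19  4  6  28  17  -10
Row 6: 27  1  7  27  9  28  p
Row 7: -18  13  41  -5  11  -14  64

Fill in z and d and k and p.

Rows 1 and 2 both sum to 92, so that's the common total.
The known cells in row 5 total 64, leaving 92 − 64 = 28 for the blank.
The known cells in row 6 total 99, leaving 92 − 99 = -7 for the blank.
The known cells in column 7 total 81, leaving 92 − 81 = 11 for the blank.
The known cells in row 4 total 70, leaving 92 − 70 = 22 for the blank.

z = 28, d = 22, k = 11, p = -7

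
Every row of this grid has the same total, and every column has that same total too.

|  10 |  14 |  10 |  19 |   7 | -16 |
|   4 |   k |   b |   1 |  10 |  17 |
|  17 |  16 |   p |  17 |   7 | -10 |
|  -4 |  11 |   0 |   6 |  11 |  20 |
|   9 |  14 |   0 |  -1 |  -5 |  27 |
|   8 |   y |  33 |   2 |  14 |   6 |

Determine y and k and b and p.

y = -19, k = 8, b = 4, p = -3

Rows 1 and 4 both sum to 44, so that's the common total.
Row 6: 8 + 33 + 2 + 14 + 6 = 63, so its missing entry is 44 − 63 = -19.
Column 2: 14 + 16 + 11 + 14 − 19 = 36, so its missing entry is 44 − 36 = 8.
Row 2: 4 + 8 + 1 + 10 + 17 = 40, so its missing entry is 44 − 40 = 4.
Row 3: 17 + 16 + 17 + 7 − 10 = 47, so its missing entry is 44 − 47 = -3.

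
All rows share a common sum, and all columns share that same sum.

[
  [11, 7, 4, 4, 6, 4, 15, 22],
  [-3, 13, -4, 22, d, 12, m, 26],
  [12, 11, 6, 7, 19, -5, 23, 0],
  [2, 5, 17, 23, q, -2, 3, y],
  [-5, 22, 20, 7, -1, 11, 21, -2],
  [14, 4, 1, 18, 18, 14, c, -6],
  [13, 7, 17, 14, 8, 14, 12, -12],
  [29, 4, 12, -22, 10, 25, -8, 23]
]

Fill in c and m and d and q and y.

c = 10, m = -3, d = 10, q = 3, y = 22

Rows 1 and 3 both sum to 73, so that's the common total.
Column 8 has 22 + 26 + 0 − 2 − 6 − 12 + 23 = 51; the blank must be 73 − 51 = 22.
Row 4 has 2 + 5 + 17 + 23 − 2 + 3 + 22 = 70; the blank must be 73 − 70 = 3.
Column 5 has 6 + 19 + 3 − 1 + 18 + 8 + 10 = 63; the blank must be 73 − 63 = 10.
Row 6 has 14 + 4 + 1 + 18 + 18 + 14 − 6 = 63; the blank must be 73 − 63 = 10.
Row 2 has -3 + 13 − 4 + 22 + 10 + 12 + 26 = 76; the blank must be 73 − 76 = -3.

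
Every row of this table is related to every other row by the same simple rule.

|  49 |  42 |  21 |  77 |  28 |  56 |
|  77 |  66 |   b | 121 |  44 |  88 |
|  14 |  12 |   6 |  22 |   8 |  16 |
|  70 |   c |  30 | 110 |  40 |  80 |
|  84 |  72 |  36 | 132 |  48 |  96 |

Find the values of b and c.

b = 33, c = 60

Each row is a constant multiple of every other row — this is a multiplication table with the headers hidden.
Row 2 is 121/77 = 11/7 times row 1, so its entry in column 3 is 21 × 11/7 = 33.
Row 4 is 110/77 = 10/7 times row 1, so its entry in column 2 is 42 × 10/7 = 60.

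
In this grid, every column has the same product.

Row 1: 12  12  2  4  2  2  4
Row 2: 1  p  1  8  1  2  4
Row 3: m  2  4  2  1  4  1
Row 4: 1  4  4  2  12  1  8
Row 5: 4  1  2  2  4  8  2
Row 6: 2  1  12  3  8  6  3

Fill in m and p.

Columns 6 and 7 each multiply to 768, so every column has product 768.
Column 1: 12×1×1×4×2 = 96, so the missing entry is 768 ÷ 96 = 8.
Column 2: 12×2×4×1×1 = 96, so the missing entry is 768 ÷ 96 = 8.

m = 8, p = 8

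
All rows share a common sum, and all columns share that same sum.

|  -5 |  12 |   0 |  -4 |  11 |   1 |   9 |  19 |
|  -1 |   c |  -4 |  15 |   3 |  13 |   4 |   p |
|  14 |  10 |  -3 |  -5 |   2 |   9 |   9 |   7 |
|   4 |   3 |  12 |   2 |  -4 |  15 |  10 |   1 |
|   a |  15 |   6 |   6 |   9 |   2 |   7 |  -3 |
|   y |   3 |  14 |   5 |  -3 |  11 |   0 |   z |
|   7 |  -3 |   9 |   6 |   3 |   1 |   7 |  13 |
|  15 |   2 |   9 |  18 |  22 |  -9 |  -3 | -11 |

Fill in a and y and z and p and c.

Rows 1 and 3 both sum to 43, so that's the common total.
Row 5 has 15 + 6 + 6 + 9 + 2 + 7 − 3 = 42; the blank must be 43 − 42 = 1.
Column 2 has 12 + 10 + 3 + 15 + 3 − 3 + 2 = 42; the blank must be 43 − 42 = 1.
Row 2 has -1 + 1 − 4 + 15 + 3 + 13 + 4 = 31; the blank must be 43 − 31 = 12.
Column 8 has 19 + 12 + 7 + 1 − 3 + 13 − 11 = 38; the blank must be 43 − 38 = 5.
Row 6 has 3 + 14 + 5 − 3 + 11 + 0 + 5 = 35; the blank must be 43 − 35 = 8.

a = 1, y = 8, z = 5, p = 12, c = 1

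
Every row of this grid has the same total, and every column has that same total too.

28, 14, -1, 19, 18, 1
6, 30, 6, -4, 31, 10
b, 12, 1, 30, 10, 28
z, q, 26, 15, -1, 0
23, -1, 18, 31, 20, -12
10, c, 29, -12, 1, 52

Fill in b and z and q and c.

b = -2, z = 14, q = 25, c = -1

Rows 1 and 2 both sum to 79, so that's the common total.
Row 3: 12 + 1 + 30 + 10 + 28 = 81, so its missing entry is 79 − 81 = -2.
Row 6: 10 + 29 − 12 + 1 + 52 = 80, so its missing entry is 79 − 80 = -1.
Column 2: 14 + 30 + 12 − 1 − 1 = 54, so its missing entry is 79 − 54 = 25.
Row 4: 25 + 26 + 15 − 1 + 0 = 65, so its missing entry is 79 − 65 = 14.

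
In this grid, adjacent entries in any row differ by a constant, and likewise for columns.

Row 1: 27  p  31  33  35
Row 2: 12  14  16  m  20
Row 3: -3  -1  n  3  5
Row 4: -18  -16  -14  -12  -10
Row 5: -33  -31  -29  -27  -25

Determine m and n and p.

m = 18, n = 1, p = 29

Along each row the entries change by 2 per step; down each column they change by -15.
Row 2: from 12 at column 1, stepping by 2 to column 4 gives 18.
Row 3: from -3 at column 1, stepping by 2 to column 3 gives 1.
Row 1: from 27 at column 1, stepping by 2 to column 2 gives 29.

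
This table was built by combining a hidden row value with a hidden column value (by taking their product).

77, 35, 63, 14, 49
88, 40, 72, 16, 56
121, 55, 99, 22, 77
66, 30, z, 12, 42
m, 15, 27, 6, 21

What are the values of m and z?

Each row is a constant multiple of every other row — this is a multiplication table with the headers hidden.
Row 5 is 21/49 = 3/7 times row 1, so its entry in column 1 is 77 × 3/7 = 33.
Row 4 is 42/49 = 6/7 times row 1, so its entry in column 3 is 63 × 6/7 = 54.

m = 33, z = 54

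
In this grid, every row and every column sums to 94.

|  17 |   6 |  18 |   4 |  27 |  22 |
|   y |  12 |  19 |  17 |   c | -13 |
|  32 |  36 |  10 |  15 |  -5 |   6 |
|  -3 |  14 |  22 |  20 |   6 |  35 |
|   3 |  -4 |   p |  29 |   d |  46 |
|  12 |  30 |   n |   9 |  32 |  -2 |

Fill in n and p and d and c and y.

The known cells in column 1 total 61, leaving 94 − 61 = 33 for the blank.
The known cells in row 2 total 68, leaving 94 − 68 = 26 for the blank.
The known cells in column 5 total 86, leaving 94 − 86 = 8 for the blank.
The known cells in row 5 total 82, leaving 94 − 82 = 12 for the blank.
The known cells in row 6 total 81, leaving 94 − 81 = 13 for the blank.

n = 13, p = 12, d = 8, c = 26, y = 33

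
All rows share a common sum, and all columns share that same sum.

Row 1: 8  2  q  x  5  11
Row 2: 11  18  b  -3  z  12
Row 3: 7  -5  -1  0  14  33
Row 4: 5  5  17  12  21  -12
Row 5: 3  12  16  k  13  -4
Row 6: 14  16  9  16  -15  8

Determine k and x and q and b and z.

k = 8, x = 15, q = 7, b = 0, z = 10

Rows 3 and 4 both sum to 48, so that's the common total.
Row 5: 3 + 12 + 16 + 13 − 4 = 40, so its missing entry is 48 − 40 = 8.
Column 4: -3 + 0 + 12 + 8 + 16 = 33, so its missing entry is 48 − 33 = 15.
Column 5: 5 + 14 + 21 + 13 − 15 = 38, so its missing entry is 48 − 38 = 10.
Row 2: 11 + 18 − 3 + 10 + 12 = 48, so its missing entry is 48 − 48 = 0.
Row 1: 8 + 2 + 15 + 5 + 11 = 41, so its missing entry is 48 − 41 = 7.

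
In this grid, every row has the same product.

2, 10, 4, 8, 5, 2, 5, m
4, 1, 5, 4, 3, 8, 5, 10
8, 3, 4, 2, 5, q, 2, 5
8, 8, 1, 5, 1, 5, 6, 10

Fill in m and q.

m = 3, q = 10

Rows 2 and 4 each multiply to 96000, so every row has product 96000.
Row 1: 2×10×4×8×5×2×5 = 32000, so the missing entry is 96000 ÷ 32000 = 3.
Row 3: 8×3×4×2×5×2×5 = 9600, so the missing entry is 96000 ÷ 9600 = 10.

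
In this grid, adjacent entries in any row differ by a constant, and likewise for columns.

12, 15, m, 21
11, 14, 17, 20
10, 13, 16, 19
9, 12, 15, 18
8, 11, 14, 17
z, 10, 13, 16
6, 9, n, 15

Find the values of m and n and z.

Along each row the entries change by 3 per step; down each column they change by -1.
Row 1: from 12 at column 1, stepping by 3 to column 3 gives 18.
Row 7: from 6 at column 1, stepping by 3 to column 3 gives 12.
Row 6: from 10 at column 2, stepping by 3 to column 1 gives 7.

m = 18, n = 12, z = 7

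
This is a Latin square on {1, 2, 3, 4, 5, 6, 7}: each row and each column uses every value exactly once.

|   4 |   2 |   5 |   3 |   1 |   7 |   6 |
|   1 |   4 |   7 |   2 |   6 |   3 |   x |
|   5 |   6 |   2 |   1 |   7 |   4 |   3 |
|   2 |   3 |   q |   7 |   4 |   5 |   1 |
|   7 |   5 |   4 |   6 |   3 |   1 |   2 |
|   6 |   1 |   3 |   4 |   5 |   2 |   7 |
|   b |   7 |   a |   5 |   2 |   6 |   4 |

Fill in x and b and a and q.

For row 2, column 7: row 2 already has {1, 2, 3, 4, 6, 7}; that leaves 5.
At (row 4, col 3): row 4 already has {1, 2, 3, 4, 5, 7}, so the value is 6.
For row 7, column 3: column 3 already has {2, 3, 4, 5, 6, 7}; that leaves 1.
At (row 7, col 1): row 7 already has {1, 2, 4, 5, 6, 7}, so the value is 3.

x = 5, b = 3, a = 1, q = 6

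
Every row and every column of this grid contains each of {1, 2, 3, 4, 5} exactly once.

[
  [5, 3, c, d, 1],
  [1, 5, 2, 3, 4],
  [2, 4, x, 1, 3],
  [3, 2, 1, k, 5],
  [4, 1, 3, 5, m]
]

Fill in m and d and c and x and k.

At (row 5, col 5): row 5 already has {1, 3, 4, 5}, so the value is 2.
At (row 4, col 4): row 4 already has {1, 2, 3, 5}, so the value is 4.
For row 1, column 4: column 4 already has {1, 3, 4, 5}; that leaves 2.
At (row 1, col 3): row 1 already has {1, 2, 3, 5}, so the value is 4.
Cell (3,3): row 3 already has {1, 2, 3, 4} → 5.

m = 2, d = 2, c = 4, x = 5, k = 4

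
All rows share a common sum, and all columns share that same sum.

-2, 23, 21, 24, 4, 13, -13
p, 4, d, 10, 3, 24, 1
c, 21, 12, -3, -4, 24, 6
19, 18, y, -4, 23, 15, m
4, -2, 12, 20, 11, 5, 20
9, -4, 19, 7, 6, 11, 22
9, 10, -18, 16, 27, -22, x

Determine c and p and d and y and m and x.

Rows 1 and 5 both sum to 70, so that's the common total.
Row 3: 21 + 12 − 3 − 4 + 24 + 6 = 56, so its missing entry is 70 − 56 = 14.
Row 7: 9 + 10 − 18 + 16 + 27 − 22 = 22, so its missing entry is 70 − 22 = 48.
Column 7: -13 + 1 + 6 + 20 + 22 + 48 = 84, so its missing entry is 70 − 84 = -14.
Column 1: -2 + 14 + 19 + 4 + 9 + 9 = 53, so its missing entry is 70 − 53 = 17.
Row 2: 17 + 4 + 10 + 3 + 24 + 1 = 59, so its missing entry is 70 − 59 = 11.
Row 4: 19 + 18 − 4 + 23 + 15 − 14 = 57, so its missing entry is 70 − 57 = 13.

c = 14, p = 17, d = 11, y = 13, m = -14, x = 48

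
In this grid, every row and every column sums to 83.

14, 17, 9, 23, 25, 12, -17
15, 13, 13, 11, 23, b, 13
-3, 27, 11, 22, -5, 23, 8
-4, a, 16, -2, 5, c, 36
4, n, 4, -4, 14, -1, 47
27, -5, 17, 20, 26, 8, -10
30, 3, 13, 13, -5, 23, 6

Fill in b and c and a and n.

Row 5 has 4 + 4 − 4 + 14 − 1 + 47 = 64; the blank must be 83 − 64 = 19.
Column 2 has 17 + 13 + 27 + 19 − 5 + 3 = 74; the blank must be 83 − 74 = 9.
Row 4 has -4 + 9 + 16 − 2 + 5 + 36 = 60; the blank must be 83 − 60 = 23.
Row 2 has 15 + 13 + 13 + 11 + 23 + 13 = 88; the blank must be 83 − 88 = -5.

b = -5, c = 23, a = 9, n = 19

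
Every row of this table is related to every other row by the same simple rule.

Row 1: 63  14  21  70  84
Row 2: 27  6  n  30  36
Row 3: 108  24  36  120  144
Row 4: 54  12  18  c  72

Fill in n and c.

n = 9, c = 60

Each row is a constant multiple of every other row — this is a multiplication table with the headers hidden.
Row 2 is 27/63 = 3/7 times row 1, so its entry in column 3 is 21 × 3/7 = 9.
Row 4 is 54/63 = 6/7 times row 1, so its entry in column 4 is 70 × 6/7 = 60.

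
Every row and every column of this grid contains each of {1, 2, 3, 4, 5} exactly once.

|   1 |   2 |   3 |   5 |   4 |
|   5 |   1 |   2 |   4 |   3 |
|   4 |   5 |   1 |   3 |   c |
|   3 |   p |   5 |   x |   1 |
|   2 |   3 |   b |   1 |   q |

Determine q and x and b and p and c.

q = 5, x = 2, b = 4, p = 4, c = 2

At (row 3, col 5): row 3 already has {1, 3, 4, 5}, so the value is 2.
Cell (5,5): column 5 already has {1, 2, 3, 4} → 5.
Cell (4,2): column 2 already has {1, 2, 3, 5} → 4.
Cell (5,3): row 5 already has {1, 2, 3, 5} → 4.
At (row 4, col 4): row 4 already has {1, 3, 4, 5}, so the value is 2.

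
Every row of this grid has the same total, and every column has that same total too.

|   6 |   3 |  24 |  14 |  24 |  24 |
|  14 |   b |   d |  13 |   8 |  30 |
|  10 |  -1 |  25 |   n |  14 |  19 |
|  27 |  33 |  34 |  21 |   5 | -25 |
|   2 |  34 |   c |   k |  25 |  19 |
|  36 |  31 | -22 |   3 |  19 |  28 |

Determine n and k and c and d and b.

Rows 1 and 4 both sum to 95, so that's the common total.
The known cells in column 2 total 100, leaving 95 − 100 = -5 for the blank.
The known cells in row 2 total 60, leaving 95 − 60 = 35 for the blank.
The known cells in column 3 total 96, leaving 95 − 96 = -1 for the blank.
The known cells in row 5 total 79, leaving 95 − 79 = 16 for the blank.
The known cells in row 3 total 67, leaving 95 − 67 = 28 for the blank.

n = 28, k = 16, c = -1, d = 35, b = -5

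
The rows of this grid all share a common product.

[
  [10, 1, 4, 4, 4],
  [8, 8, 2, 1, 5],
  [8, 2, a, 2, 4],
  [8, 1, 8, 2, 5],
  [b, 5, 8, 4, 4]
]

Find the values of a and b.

Rows 1 and 4 each multiply to 640, so every row has product 640.
Row 3: 8×2×2×4 = 128, so the missing entry is 640 ÷ 128 = 5.
Row 5: 5×8×4×4 = 640, so the missing entry is 640 ÷ 640 = 1.

a = 5, b = 1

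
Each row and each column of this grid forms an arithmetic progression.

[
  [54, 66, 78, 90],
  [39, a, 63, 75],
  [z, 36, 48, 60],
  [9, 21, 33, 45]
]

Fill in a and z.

a = 51, z = 24

Along each row the entries change by 12 per step; down each column they change by -15.
Row 2: from 39 at column 1, stepping by 12 to column 2 gives 51.
Row 3: from 36 at column 2, stepping by 12 to column 1 gives 24.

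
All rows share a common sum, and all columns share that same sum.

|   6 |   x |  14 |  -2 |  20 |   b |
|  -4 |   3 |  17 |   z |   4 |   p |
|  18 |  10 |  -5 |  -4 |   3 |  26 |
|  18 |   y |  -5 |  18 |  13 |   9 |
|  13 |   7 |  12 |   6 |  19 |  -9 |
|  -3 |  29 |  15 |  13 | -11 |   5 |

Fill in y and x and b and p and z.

y = -5, x = 4, b = 6, p = 11, z = 17

Rows 3 and 5 both sum to 48, so that's the common total.
The known cells in row 4 total 53, leaving 48 − 53 = -5 for the blank.
The known cells in column 2 total 44, leaving 48 − 44 = 4 for the blank.
The known cells in row 1 total 42, leaving 48 − 42 = 6 for the blank.
The known cells in column 6 total 37, leaving 48 − 37 = 11 for the blank.
The known cells in row 2 total 31, leaving 48 − 31 = 17 for the blank.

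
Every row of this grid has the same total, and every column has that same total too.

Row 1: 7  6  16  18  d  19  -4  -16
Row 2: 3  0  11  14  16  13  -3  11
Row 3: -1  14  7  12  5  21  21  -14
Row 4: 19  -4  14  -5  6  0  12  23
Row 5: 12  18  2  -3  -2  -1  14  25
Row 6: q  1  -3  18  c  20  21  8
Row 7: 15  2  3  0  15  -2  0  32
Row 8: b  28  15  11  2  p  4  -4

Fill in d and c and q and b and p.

Rows 2 and 3 both sum to 65, so that's the common total.
Row 1 has 7 + 6 + 16 + 18 + 19 − 4 − 16 = 46; the blank must be 65 − 46 = 19.
Column 5 has 19 + 16 + 5 + 6 − 2 + 15 + 2 = 61; the blank must be 65 − 61 = 4.
Row 6 has 1 − 3 + 18 + 4 + 20 + 21 + 8 = 69; the blank must be 65 − 69 = -4.
Column 1 has 7 + 3 − 1 + 19 + 12 − 4 + 15 = 51; the blank must be 65 − 51 = 14.
Row 8 has 14 + 28 + 15 + 11 + 2 + 4 − 4 = 70; the blank must be 65 − 70 = -5.

d = 19, c = 4, q = -4, b = 14, p = -5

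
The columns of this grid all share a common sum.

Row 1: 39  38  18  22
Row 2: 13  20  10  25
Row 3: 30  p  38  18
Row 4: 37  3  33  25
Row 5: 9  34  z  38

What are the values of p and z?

Columns 1 and 4 both add up to 128, so every column sums to 128.
Column 2: 38 + 20 + 3 + 34 = 95, so the missing entry is 128 − 95 = 33.
Column 3: 18 + 10 + 38 + 33 = 99, so the missing entry is 128 − 99 = 29.

p = 33, z = 29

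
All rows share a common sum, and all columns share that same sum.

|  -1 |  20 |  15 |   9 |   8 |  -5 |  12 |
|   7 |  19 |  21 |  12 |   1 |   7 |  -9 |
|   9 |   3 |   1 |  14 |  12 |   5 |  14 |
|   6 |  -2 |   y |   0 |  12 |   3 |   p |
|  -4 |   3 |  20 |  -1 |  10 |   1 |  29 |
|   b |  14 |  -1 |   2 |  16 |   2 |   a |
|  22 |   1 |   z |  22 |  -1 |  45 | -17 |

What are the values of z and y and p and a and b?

Rows 1 and 2 both sum to 58, so that's the common total.
Row 7 has 22 + 1 + 22 − 1 + 45 − 17 = 72; the blank must be 58 − 72 = -14.
Column 1 has -1 + 7 + 9 + 6 − 4 + 22 = 39; the blank must be 58 − 39 = 19.
Row 6 has 19 + 14 − 1 + 2 + 16 + 2 = 52; the blank must be 58 − 52 = 6.
Column 7 has 12 − 9 + 14 + 29 + 6 − 17 = 35; the blank must be 58 − 35 = 23.
Row 4 has 6 − 2 + 0 + 12 + 3 + 23 = 42; the blank must be 58 − 42 = 16.

z = -14, y = 16, p = 23, a = 6, b = 19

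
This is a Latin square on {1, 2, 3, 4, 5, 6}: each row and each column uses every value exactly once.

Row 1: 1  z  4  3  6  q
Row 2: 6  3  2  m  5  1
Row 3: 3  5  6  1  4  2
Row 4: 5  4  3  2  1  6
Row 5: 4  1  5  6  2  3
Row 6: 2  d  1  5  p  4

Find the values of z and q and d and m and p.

At (row 6, col 5): column 5 already has {1, 2, 4, 5, 6}, so the value is 3.
At (row 6, col 2): row 6 already has {1, 2, 3, 4, 5}, so the value is 6.
At (row 1, col 2): column 2 already has {1, 3, 4, 5, 6}, so the value is 2.
At (row 1, col 6): row 1 already has {1, 2, 3, 4, 6}, so the value is 5.
For row 2, column 4: row 2 already has {1, 2, 3, 5, 6}; that leaves 4.

z = 2, q = 5, d = 6, m = 4, p = 3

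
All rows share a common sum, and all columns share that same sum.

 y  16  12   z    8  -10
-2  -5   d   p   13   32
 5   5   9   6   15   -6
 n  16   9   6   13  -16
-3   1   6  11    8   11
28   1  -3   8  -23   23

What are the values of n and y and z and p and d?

n = 6, y = 0, z = 8, p = -5, d = 1

Rows 3 and 5 both sum to 34, so that's the common total.
Column 3 has 12 + 9 + 9 + 6 − 3 = 33; the blank must be 34 − 33 = 1.
Row 4 has 16 + 9 + 6 + 13 − 16 = 28; the blank must be 34 − 28 = 6.
Column 1 has -2 + 5 + 6 − 3 + 28 = 34; the blank must be 34 − 34 = 0.
Row 1 has 0 + 16 + 12 + 8 − 10 = 26; the blank must be 34 − 26 = 8.
Row 2 has -2 − 5 + 1 + 13 + 32 = 39; the blank must be 34 − 39 = -5.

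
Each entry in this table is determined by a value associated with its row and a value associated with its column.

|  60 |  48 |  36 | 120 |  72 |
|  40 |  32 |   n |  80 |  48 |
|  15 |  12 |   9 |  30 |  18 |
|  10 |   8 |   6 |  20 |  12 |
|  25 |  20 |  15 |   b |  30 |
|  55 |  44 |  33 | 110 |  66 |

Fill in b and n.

b = 50, n = 24

Each row is a constant multiple of every other row — this is a multiplication table with the headers hidden.
Row 5 is 25/60 = 5/12 times row 1, so its entry in column 4 is 120 × 5/12 = 50.
Row 2 is 40/60 = 2/3 times row 1, so its entry in column 3 is 36 × 2/3 = 24.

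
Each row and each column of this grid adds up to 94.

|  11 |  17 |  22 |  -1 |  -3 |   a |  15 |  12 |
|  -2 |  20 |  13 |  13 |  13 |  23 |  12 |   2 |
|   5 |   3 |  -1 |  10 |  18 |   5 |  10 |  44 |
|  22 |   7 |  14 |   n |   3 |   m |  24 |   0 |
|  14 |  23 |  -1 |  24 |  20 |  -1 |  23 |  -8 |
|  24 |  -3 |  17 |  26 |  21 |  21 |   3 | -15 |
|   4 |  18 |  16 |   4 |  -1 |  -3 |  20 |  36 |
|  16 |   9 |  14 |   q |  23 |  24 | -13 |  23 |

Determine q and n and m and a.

Row 1: 11 + 17 + 22 − 1 − 3 + 15 + 12 = 73, so its missing entry is 94 − 73 = 21.
Column 6: 21 + 23 + 5 − 1 + 21 − 3 + 24 = 90, so its missing entry is 94 − 90 = 4.
Row 4: 22 + 7 + 14 + 3 + 4 + 24 + 0 = 74, so its missing entry is 94 − 74 = 20.
Row 8: 16 + 9 + 14 + 23 + 24 − 13 + 23 = 96, so its missing entry is 94 − 96 = -2.

q = -2, n = 20, m = 4, a = 21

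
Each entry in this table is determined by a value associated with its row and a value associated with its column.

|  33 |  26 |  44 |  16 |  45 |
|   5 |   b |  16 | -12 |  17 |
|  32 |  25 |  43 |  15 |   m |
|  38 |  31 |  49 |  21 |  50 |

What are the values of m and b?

m = 44, b = -2

The difference between any two rows is the same in every column — this is an addition table with the headers hidden.
Row 3 minus row 1 is 43 − 44 = -1, so its entry in column 5 is 45 + (-1) = 44.
Row 2 minus row 1 is 16 − 44 = -28, so its entry in column 2 is 26 + (-28) = -2.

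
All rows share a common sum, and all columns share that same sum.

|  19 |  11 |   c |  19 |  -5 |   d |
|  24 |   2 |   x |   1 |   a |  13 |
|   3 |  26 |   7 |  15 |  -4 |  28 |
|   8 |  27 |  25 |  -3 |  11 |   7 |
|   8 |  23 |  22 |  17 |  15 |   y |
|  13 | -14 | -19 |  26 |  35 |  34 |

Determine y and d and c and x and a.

Rows 3 and 4 both sum to 75, so that's the common total.
Column 5: -5 − 4 + 11 + 15 + 35 = 52, so its missing entry is 75 − 52 = 23.
Row 2: 24 + 2 + 1 + 23 + 13 = 63, so its missing entry is 75 − 63 = 12.
Row 5: 8 + 23 + 22 + 17 + 15 = 85, so its missing entry is 75 − 85 = -10.
Column 3: 12 + 7 + 25 + 22 − 19 = 47, so its missing entry is 75 − 47 = 28.
Row 1: 19 + 11 + 28 + 19 − 5 = 72, so its missing entry is 75 − 72 = 3.

y = -10, d = 3, c = 28, x = 12, a = 23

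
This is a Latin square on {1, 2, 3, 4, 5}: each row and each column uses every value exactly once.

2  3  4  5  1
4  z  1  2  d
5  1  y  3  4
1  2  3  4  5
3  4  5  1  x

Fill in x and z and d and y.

For row 5, column 5: row 5 already has {1, 3, 4, 5}; that leaves 2.
At (row 2, col 2): column 2 already has {1, 2, 3, 4}, so the value is 5.
Cell (2,5): row 2 already has {1, 2, 4, 5} → 3.
At (row 3, col 3): row 3 already has {1, 3, 4, 5}, so the value is 2.

x = 2, z = 5, d = 3, y = 2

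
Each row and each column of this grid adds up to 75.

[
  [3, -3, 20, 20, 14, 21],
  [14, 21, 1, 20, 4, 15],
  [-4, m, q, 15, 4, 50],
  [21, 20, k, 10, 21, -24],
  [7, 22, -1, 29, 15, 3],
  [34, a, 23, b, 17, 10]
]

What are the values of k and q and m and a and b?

k = 27, q = 5, m = 5, a = 10, b = -19

Column 4: 20 + 20 + 15 + 10 + 29 = 94, so its missing entry is 75 − 94 = -19.
Row 6: 34 + 23 − 19 + 17 + 10 = 65, so its missing entry is 75 − 65 = 10.
Column 2: -3 + 21 + 20 + 22 + 10 = 70, so its missing entry is 75 − 70 = 5.
Row 3: -4 + 5 + 15 + 4 + 50 = 70, so its missing entry is 75 − 70 = 5.
Row 4: 21 + 20 + 10 + 21 − 24 = 48, so its missing entry is 75 − 48 = 27.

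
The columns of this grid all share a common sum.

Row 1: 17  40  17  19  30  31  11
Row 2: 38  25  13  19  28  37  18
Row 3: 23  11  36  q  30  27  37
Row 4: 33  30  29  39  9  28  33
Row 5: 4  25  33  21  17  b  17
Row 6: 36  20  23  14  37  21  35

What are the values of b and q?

b = 7, q = 39

Columns 1 and 3 both add up to 151, so every column sums to 151.
Column 6: 31 + 37 + 27 + 28 + 21 = 144, so the missing entry is 151 − 144 = 7.
Column 4: 19 + 19 + 39 + 21 + 14 = 112, so the missing entry is 151 − 112 = 39.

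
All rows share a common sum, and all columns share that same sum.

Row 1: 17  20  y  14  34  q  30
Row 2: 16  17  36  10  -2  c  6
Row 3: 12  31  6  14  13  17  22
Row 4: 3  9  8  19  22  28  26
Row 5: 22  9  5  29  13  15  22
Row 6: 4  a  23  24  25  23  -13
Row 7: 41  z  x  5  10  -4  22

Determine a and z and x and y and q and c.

a = 29, z = 0, x = 41, y = -4, q = 4, c = 32

Rows 3 and 4 both sum to 115, so that's the common total.
Row 2 has 16 + 17 + 36 + 10 − 2 + 6 = 83; the blank must be 115 − 83 = 32.
Row 6 has 4 + 23 + 24 + 25 + 23 − 13 = 86; the blank must be 115 − 86 = 29.
Column 2 has 20 + 17 + 31 + 9 + 9 + 29 = 115; the blank must be 115 − 115 = 0.
Row 7 has 41 + 0 + 5 + 10 − 4 + 22 = 74; the blank must be 115 − 74 = 41.
Column 3 has 36 + 6 + 8 + 5 + 23 + 41 = 119; the blank must be 115 − 119 = -4.
Row 1 has 17 + 20 − 4 + 14 + 34 + 30 = 111; the blank must be 115 − 111 = 4.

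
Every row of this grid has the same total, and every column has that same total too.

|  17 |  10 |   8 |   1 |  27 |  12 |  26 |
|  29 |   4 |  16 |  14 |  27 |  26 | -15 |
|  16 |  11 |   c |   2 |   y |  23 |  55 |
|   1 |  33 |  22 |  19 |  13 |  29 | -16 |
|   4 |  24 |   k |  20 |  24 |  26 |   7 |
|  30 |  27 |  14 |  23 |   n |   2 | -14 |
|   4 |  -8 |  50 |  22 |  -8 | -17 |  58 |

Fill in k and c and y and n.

Rows 1 and 2 both sum to 101, so that's the common total.
The known cells in row 6 total 82, leaving 101 − 82 = 19 for the blank.
The known cells in column 5 total 102, leaving 101 − 102 = -1 for the blank.
The known cells in row 5 total 105, leaving 101 − 105 = -4 for the blank.
The known cells in row 3 total 106, leaving 101 − 106 = -5 for the blank.

k = -4, c = -5, y = -1, n = 19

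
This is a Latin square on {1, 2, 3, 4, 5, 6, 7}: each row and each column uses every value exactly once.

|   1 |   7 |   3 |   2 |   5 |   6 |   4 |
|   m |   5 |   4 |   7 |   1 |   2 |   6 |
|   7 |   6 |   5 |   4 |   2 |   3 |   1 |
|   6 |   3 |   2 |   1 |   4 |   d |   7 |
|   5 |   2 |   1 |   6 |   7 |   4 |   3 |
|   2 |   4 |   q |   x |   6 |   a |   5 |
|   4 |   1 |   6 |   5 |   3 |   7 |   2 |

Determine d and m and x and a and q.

d = 5, m = 3, x = 3, a = 1, q = 7

For row 6, column 4: column 4 already has {1, 2, 4, 5, 6, 7}; that leaves 3.
For row 2, column 1: row 2 already has {1, 2, 4, 5, 6, 7}; that leaves 3.
At (row 4, col 6): row 4 already has {1, 2, 3, 4, 6, 7}, so the value is 5.
For row 6, column 6: column 6 already has {2, 3, 4, 5, 6, 7}; that leaves 1.
Cell (6,3): row 6 already has {1, 2, 3, 4, 5, 6} → 7.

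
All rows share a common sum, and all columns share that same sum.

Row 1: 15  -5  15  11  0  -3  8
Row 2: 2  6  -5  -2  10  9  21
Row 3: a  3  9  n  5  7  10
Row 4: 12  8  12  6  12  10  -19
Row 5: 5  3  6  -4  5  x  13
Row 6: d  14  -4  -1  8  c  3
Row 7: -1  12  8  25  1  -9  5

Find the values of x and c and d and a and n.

Rows 1 and 2 both sum to 41, so that's the common total.
Column 4 has 11 − 2 + 6 − 4 − 1 + 25 = 35; the blank must be 41 − 35 = 6.
Row 3 has 3 + 9 + 6 + 5 + 7 + 10 = 40; the blank must be 41 − 40 = 1.
Row 5 has 5 + 3 + 6 − 4 + 5 + 13 = 28; the blank must be 41 − 28 = 13.
Column 6 has -3 + 9 + 7 + 10 + 13 − 9 = 27; the blank must be 41 − 27 = 14.
Row 6 has 14 − 4 − 1 + 8 + 14 + 3 = 34; the blank must be 41 − 34 = 7.

x = 13, c = 14, d = 7, a = 1, n = 6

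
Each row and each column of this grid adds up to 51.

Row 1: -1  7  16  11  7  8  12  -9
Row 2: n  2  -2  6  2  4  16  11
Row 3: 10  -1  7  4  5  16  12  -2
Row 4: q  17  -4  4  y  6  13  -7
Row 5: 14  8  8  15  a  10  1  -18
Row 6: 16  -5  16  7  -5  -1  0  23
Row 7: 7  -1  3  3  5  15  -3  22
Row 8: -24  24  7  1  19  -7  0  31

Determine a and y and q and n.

a = 13, y = 5, q = 17, n = 12

Row 5: 14 + 8 + 8 + 15 + 10 + 1 − 18 = 38, so its missing entry is 51 − 38 = 13.
Row 2: 2 − 2 + 6 + 2 + 4 + 16 + 11 = 39, so its missing entry is 51 − 39 = 12.
Column 5: 7 + 2 + 5 + 13 − 5 + 5 + 19 = 46, so its missing entry is 51 − 46 = 5.
Row 4: 17 − 4 + 4 + 5 + 6 + 13 − 7 = 34, so its missing entry is 51 − 34 = 17.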